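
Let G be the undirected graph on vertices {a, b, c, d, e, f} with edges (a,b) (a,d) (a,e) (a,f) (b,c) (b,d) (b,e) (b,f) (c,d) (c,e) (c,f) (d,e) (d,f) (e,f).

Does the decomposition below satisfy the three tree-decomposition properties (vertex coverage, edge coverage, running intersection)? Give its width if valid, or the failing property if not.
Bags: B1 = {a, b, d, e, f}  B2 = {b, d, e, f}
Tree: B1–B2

No — vertex c appears in no bag.

A tree decomposition must satisfy three properties: every vertex lies in some bag; for every edge, both endpoints lie together in some bag; and for every vertex, the bags containing it form a connected subtree. Here vertex c appears in no bag, so the decomposition is invalid.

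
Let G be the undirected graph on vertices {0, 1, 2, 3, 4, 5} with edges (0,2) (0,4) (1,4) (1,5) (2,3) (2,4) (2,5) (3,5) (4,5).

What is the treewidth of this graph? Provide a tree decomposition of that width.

Every bag has size at most 3, so the width is 3 − 1 = 2 and tw(G) ≤ 2. For the lower bound, the 3 vertices {1, 4, 5} are pairwise adjacent, and any tree decomposition puts a clique entirely inside one bag — forcing width ≥ 2. Combining the bounds, tw(G) = 2.

Treewidth 2.
One such decomposition:
Bags: B1 = {2, 4, 5}  B2 = {0, 2, 4}  B3 = {2, 3, 5}  B4 = {1, 4, 5}
Tree: B1–B2, B1–B3, B1–B4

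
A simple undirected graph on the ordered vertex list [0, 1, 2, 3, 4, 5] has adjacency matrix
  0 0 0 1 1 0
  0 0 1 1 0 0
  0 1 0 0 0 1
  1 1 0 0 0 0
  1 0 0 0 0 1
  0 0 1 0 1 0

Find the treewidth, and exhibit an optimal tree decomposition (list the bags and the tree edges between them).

Each bag holds 3 vertices, so the decomposition has width 2, which upper-bounds the treewidth. The edges 5–4–0–3–1–2–5 form a cycle, so G is not a tree and its treewidth is at least 2. Therefore the treewidth is 2.

Treewidth 2.
One optimal decomposition is:
Bags: B1 = {0, 4, 5}  B2 = {0, 3, 5}  B3 = {1, 3, 5}  B4 = {1, 2, 5}
Tree: B1–B2, B2–B3, B3–B4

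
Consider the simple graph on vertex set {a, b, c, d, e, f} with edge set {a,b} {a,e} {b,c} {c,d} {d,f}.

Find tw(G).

A width-1 tree decomposition is:
Bags: B1 = {d, f}  B2 = {c, d}  B3 = {b, c}  B4 = {a, b}  B5 = {a, e}
Tree: B1–B2, B2–B3, B3–B4, B4–B5
Each bag holds 2 vertices, so the decomposition has width 1, which upper-bounds the treewidth. Since G has at least one edge (e.g. f–d), it is not an edgeless graph, so tw(G) ≥ 1. Therefore the treewidth is 1.

1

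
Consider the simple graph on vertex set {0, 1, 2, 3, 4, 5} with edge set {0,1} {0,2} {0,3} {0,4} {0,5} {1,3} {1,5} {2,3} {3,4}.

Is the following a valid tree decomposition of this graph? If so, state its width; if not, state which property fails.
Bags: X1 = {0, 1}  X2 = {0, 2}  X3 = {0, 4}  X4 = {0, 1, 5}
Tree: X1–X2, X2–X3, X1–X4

No — vertex 3 appears in no bag.

A tree decomposition must satisfy three properties: every vertex lies in some bag; for every edge, both endpoints lie together in some bag; and for every vertex, the bags containing it form a connected subtree. Here vertex 3 appears in no bag, so the decomposition is invalid.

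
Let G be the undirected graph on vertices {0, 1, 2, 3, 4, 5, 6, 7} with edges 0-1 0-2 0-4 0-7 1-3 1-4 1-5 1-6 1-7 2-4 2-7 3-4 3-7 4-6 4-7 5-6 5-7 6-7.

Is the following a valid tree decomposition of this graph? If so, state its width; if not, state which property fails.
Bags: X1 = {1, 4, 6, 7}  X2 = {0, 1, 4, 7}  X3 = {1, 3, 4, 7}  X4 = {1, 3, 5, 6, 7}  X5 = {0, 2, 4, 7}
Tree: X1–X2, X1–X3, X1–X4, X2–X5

A tree decomposition must satisfy three properties: every vertex lies in some bag; for every edge, both endpoints lie together in some bag; and for every vertex, the bags containing it form a connected subtree. Here bags containing vertex 3 are not connected in the tree, so the decomposition is invalid.

No — bags containing vertex 3 are not connected in the tree.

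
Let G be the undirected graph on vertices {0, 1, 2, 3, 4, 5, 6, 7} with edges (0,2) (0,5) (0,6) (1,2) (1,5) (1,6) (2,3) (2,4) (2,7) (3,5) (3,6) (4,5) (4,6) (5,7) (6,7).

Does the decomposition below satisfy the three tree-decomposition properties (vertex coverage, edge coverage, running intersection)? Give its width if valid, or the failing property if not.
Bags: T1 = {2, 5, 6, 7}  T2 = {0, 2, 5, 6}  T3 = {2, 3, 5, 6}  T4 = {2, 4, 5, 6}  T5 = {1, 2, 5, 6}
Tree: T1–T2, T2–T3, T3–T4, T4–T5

Vertex coverage: the bags together contain {0, 1, 2, 3, 4, 5, 6, 7}, the full vertex set. Edge coverage: each edge of G has both endpoints in at least one bag. Running intersection: for every vertex, the bags containing it form a connected subtree. All three properties hold, so this is a valid tree decomposition of width max|bag| − 1 = 3, and hence tw(G) ≤ 3.

Yes; width 3.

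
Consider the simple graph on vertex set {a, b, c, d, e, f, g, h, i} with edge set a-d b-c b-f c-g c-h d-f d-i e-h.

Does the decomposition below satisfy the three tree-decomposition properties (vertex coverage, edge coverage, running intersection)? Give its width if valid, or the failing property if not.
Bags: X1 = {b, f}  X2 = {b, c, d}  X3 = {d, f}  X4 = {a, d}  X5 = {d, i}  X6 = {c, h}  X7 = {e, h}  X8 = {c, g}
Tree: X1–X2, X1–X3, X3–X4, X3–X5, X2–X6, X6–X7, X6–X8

No — bags containing vertex d are not connected in the tree.

A tree decomposition must satisfy three properties: every vertex lies in some bag; for every edge, both endpoints lie together in some bag; and for every vertex, the bags containing it form a connected subtree. Here bags containing vertex d are not connected in the tree, so the decomposition is invalid.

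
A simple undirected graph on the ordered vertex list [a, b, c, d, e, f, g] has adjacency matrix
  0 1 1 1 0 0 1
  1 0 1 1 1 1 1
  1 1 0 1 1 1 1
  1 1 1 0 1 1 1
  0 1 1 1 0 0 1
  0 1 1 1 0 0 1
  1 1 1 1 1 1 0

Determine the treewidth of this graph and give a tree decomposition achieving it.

The largest bag has 5 vertices, giving width 4; this decomposition certifies tw(G) ≤ 4. For the lower bound, the 5 vertices {b, c, d, e, g} are pairwise adjacent, and any tree decomposition puts a clique entirely inside one bag — forcing width ≥ 4. Combining the bounds, tw(G) = 4.

Treewidth 4.
One optimal decomposition is:
Bags: B1 = {b, c, d, e, g}  B2 = {b, c, d, f, g}  B3 = {a, b, c, d, g}
Tree: B1–B2, B2–B3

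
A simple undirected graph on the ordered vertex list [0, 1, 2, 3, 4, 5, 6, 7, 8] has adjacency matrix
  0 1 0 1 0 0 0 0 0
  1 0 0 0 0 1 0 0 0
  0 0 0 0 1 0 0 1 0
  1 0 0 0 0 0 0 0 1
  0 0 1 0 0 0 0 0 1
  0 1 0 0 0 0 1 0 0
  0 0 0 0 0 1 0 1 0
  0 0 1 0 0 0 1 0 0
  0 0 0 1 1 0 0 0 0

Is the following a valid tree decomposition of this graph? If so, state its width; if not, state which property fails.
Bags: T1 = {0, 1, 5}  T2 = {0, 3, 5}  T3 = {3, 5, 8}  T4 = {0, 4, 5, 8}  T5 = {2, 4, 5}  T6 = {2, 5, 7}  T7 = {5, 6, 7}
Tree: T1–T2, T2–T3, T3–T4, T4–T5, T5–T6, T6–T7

No — bags containing vertex 0 are not connected in the tree.

A tree decomposition must satisfy three properties: every vertex lies in some bag; for every edge, both endpoints lie together in some bag; and for every vertex, the bags containing it form a connected subtree. Here bags containing vertex 0 are not connected in the tree, so the decomposition is invalid.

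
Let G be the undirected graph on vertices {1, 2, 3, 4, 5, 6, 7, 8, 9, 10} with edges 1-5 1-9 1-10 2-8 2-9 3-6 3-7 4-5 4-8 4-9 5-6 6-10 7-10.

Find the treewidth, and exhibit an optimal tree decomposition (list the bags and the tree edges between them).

Treewidth 2.
Bags: B1 = {2, 4, 8}  B2 = {2, 4, 9}  B3 = {4, 5, 9}  B4 = {1, 5, 9}  B5 = {1, 5, 6}  B6 = {1, 6, 10}  B7 = {3, 6, 10}  B8 = {3, 7, 10}
Tree: B1–B2, B2–B3, B3–B4, B4–B5, B5–B6, B6–B7, B7–B8

The largest bag has 3 vertices, giving width 2; this decomposition certifies tw(G) ≤ 2. The edges 8–2–9–4–8 form a cycle, so G is not a tree and its treewidth is at least 2. The upper and lower bounds meet at 2, so that is the treewidth.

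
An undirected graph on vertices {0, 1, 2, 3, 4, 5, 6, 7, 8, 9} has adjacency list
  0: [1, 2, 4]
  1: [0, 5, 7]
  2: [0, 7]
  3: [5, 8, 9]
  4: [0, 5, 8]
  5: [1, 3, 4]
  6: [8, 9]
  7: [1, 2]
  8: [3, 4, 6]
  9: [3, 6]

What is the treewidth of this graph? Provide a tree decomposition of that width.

Treewidth 2.
One such decomposition:
Bags: B1 = {3, 6, 9}  B2 = {3, 6, 8}  B3 = {3, 5, 8}  B4 = {4, 5, 8}  B5 = {1, 4, 5}  B6 = {0, 1, 4}  B7 = {0, 1, 7}  B8 = {0, 2, 7}
Tree: B1–B2, B2–B3, B3–B4, B4–B5, B5–B6, B6–B7, B7–B8

The largest bag has 3 vertices, giving width 2; this decomposition certifies tw(G) ≤ 2. For the lower bound, G contains the cycle 9–6–8–3–9, so G is not a forest; only forests have treewidth ≤ 1, hence tw(G) ≥ 2. The upper and lower bounds meet at 2, so that is the treewidth.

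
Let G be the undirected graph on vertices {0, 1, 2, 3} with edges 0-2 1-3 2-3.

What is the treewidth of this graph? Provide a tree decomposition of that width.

Treewidth 1.
One such decomposition:
Bags: B1 = {1, 3}  B2 = {2, 3}  B3 = {0, 2}
Tree: B1–B2, B2–B3

Each bag holds 2 vertices, so the decomposition has width 1, which upper-bounds the treewidth. G has an edge, so its treewidth is at least 1. The upper and lower bounds meet at 1, so that is the treewidth.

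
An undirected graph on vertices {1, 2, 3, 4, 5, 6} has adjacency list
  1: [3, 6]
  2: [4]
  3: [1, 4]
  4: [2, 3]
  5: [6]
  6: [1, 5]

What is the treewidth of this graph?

A width-1 tree decomposition is:
Bags: B1 = {2, 4}  B2 = {3, 4}  B3 = {1, 3}  B4 = {1, 6}  B5 = {5, 6}
Tree: B1–B2, B2–B3, B3–B4, B4–B5
Every bag has size at most 2, so the width is 2 − 1 = 1 and tw(G) ≤ 1. G has an edge, so its treewidth is at least 1. Hence tw(G) = 1 exactly.

1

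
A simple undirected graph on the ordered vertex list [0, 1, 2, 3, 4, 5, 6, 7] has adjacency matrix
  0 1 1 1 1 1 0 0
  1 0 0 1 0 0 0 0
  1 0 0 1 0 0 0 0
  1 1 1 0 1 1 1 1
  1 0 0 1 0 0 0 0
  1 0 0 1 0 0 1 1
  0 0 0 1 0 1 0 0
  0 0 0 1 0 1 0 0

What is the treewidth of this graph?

2

A width-2 tree decomposition is:
Bags: B1 = {0, 3, 5}  B2 = {0, 2, 3}  B3 = {0, 1, 3}  B4 = {3, 5, 6}  B5 = {0, 3, 4}  B6 = {3, 5, 7}
Tree: B1–B2, B2–B3, B1–B4, B2–B5, B1–B6
The largest bag has 3 vertices, giving width 2; this decomposition certifies tw(G) ≤ 2. Conversely, {0, 1, 3} is a clique of size 3, and the vertices of any clique must share a bag in every tree decomposition; so some bag has ≥ 3 vertices and tw(G) ≥ 2. Combining the bounds, tw(G) = 2.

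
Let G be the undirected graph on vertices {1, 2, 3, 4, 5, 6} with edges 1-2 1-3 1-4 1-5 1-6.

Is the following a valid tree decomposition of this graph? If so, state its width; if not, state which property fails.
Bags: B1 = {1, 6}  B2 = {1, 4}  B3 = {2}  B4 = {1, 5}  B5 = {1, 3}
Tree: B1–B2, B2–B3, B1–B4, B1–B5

A tree decomposition must satisfy three properties: every vertex lies in some bag; for every edge, both endpoints lie together in some bag; and for every vertex, the bags containing it form a connected subtree. Here edge (1,2) lies in no bag, so the decomposition is invalid.

No — edge (1,2) lies in no bag.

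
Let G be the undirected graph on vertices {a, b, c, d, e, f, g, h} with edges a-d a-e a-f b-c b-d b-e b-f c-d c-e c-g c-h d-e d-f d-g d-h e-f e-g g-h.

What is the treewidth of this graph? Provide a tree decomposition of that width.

Every bag has size at most 4, so the width is 4 − 1 = 3 and tw(G) ≤ 3. Conversely, {c, d, e, g} is a clique of size 4, and the vertices of any clique must share a bag in every tree decomposition; so some bag has ≥ 4 vertices and tw(G) ≥ 3. The upper and lower bounds meet at 3, so that is the treewidth.

Treewidth 3.
One optimal decomposition is:
Bags: B1 = {b, c, d, e}  B2 = {c, d, e, g}  B3 = {b, d, e, f}  B4 = {a, d, e, f}  B5 = {c, d, g, h}
Tree: B1–B2, B1–B3, B3–B4, B2–B5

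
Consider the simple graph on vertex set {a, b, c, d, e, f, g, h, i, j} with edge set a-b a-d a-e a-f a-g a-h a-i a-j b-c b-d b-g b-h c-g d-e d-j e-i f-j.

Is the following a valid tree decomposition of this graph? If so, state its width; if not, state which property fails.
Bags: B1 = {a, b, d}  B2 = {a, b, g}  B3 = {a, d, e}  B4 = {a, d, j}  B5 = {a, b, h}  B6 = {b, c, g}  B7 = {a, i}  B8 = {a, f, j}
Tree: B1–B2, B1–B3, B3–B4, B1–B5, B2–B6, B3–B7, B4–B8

No — edge (e,i) lies in no bag.

A tree decomposition must satisfy three properties: every vertex lies in some bag; for every edge, both endpoints lie together in some bag; and for every vertex, the bags containing it form a connected subtree. Here edge (e,i) lies in no bag, so the decomposition is invalid.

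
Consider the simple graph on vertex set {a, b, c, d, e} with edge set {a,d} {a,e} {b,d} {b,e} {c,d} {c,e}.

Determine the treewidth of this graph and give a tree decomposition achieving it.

Treewidth 2.
One optimal decomposition is:
Bags: B1 = {a, d, e}  B2 = {b, d, e}  B3 = {c, d, e}
Tree: B1–B2, B2–B3

Each bag holds 3 vertices, so the decomposition has width 2, which upper-bounds the treewidth. For the lower bound, G contains the cycle a–d–b–e–a, so G is not a forest; only forests have treewidth ≤ 1, hence tw(G) ≥ 2. Hence tw(G) = 2 exactly.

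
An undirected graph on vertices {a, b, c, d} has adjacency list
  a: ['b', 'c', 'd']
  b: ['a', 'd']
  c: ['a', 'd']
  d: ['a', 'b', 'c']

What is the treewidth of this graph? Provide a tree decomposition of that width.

Treewidth 2.
Bags: B1 = {a, b, d}  B2 = {a, c, d}
Tree: B1–B2

Each bag holds 3 vertices, so the decomposition has width 2, which upper-bounds the treewidth. Conversely, {a, c, d} is a clique of size 3, and the vertices of any clique must share a bag in every tree decomposition; so some bag has ≥ 3 vertices and tw(G) ≥ 2. Therefore the treewidth is 2.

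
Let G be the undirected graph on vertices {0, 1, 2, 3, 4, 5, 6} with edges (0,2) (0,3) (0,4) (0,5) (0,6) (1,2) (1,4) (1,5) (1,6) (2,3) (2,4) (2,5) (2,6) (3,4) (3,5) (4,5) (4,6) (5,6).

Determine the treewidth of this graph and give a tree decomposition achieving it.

Each bag holds 5 vertices, so the decomposition has width 4, which upper-bounds the treewidth. Conversely, {0, 2, 3, 4, 5} is a clique of size 5, and the vertices of any clique must share a bag in every tree decomposition; so some bag has ≥ 5 vertices and tw(G) ≥ 4. Hence tw(G) = 4 exactly.

Treewidth 4.
One such decomposition:
Bags: B1 = {0, 2, 4, 5, 6}  B2 = {0, 2, 3, 4, 5}  B3 = {1, 2, 4, 5, 6}
Tree: B1–B2, B1–B3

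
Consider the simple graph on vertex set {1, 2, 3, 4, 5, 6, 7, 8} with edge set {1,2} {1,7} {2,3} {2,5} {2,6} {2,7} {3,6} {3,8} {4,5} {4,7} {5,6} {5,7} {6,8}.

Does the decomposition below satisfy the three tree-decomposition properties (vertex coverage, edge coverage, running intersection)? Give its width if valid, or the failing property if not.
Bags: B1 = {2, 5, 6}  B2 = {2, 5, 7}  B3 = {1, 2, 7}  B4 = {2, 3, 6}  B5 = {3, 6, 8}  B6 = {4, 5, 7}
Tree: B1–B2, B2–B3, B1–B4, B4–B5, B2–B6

Every vertex of G appears in some bag (union = {1, 2, 3, 4, 5, 6, 7, 8}); every edge is covered by a bag; and for each vertex v the set of bags containing v is connected in the bag tree. The decomposition is therefore valid. The largest bag has 3 vertices, so the width is 2.

Yes; width 2.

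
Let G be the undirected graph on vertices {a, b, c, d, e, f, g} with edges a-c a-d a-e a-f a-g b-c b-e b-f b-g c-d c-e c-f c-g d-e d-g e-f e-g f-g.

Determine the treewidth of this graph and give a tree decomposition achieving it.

Each bag holds 5 vertices, so the decomposition has width 4, which upper-bounds the treewidth. For the lower bound, the 5 vertices {a, c, d, e, g} are pairwise adjacent, and any tree decomposition puts a clique entirely inside one bag — forcing width ≥ 4. Combining the bounds, tw(G) = 4.

Treewidth 4.
One optimal decomposition is:
Bags: B1 = {a, c, e, f, g}  B2 = {b, c, e, f, g}  B3 = {a, c, d, e, g}
Tree: B1–B2, B1–B3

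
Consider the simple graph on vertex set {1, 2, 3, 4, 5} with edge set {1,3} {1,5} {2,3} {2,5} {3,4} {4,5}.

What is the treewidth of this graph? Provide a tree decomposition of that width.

Every bag has size at most 3, so the width is 3 − 1 = 2 and tw(G) ≤ 2. Since 3–4–5–1–3 is a cycle in G, G is not acyclic. Forests are exactly the graphs of treewidth ≤ 1, so tw(G) ≥ 2. The upper and lower bounds meet at 2, so that is the treewidth.

Treewidth 2.
One such decomposition:
Bags: B1 = {3, 4, 5}  B2 = {1, 3, 5}  B3 = {2, 3, 5}
Tree: B1–B2, B2–B3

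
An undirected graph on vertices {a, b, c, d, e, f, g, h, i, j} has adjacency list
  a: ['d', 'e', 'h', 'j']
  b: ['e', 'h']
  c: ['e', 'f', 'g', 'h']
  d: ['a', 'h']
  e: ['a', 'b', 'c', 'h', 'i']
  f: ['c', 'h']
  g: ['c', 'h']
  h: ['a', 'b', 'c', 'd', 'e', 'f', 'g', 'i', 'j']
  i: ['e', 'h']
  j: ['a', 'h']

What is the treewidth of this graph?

2

A width-2 tree decomposition is:
Bags: B1 = {c, e, h}  B2 = {a, e, h}  B3 = {b, e, h}  B4 = {a, d, h}  B5 = {c, f, h}  B6 = {e, h, i}  B7 = {a, h, j}  B8 = {c, g, h}
Tree: B1–B2, B1–B3, B2–B4, B1–B5, B3–B6, B2–B7, B1–B8
Every bag has size at most 3, so the width is 3 − 1 = 2 and tw(G) ≤ 2. Conversely, {a, d, h} is a clique of size 3, and the vertices of any clique must share a bag in every tree decomposition; so some bag has ≥ 3 vertices and tw(G) ≥ 2. The upper and lower bounds meet at 2, so that is the treewidth.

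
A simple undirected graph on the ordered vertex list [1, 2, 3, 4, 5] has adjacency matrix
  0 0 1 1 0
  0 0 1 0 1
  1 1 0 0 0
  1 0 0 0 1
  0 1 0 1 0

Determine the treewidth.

A width-2 tree decomposition is:
Bags: B1 = {1, 2, 3}  B2 = {1, 2, 4}  B3 = {2, 4, 5}
Tree: B1–B2, B2–B3
The largest bag has 3 vertices, giving width 2; this decomposition certifies tw(G) ≤ 2. The edges 2–3–1–4–5–2 form a cycle, so G is not a tree and its treewidth is at least 2. Hence tw(G) = 2 exactly.

2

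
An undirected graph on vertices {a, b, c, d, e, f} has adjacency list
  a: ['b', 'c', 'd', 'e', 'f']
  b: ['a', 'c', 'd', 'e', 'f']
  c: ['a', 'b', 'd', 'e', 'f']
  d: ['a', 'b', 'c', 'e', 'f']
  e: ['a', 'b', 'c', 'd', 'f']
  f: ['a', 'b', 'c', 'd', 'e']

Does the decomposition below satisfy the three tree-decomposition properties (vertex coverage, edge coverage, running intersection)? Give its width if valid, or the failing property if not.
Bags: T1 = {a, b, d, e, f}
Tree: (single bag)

No — vertex c appears in no bag.

A tree decomposition must satisfy three properties: every vertex lies in some bag; for every edge, both endpoints lie together in some bag; and for every vertex, the bags containing it form a connected subtree. Here vertex c appears in no bag, so the decomposition is invalid.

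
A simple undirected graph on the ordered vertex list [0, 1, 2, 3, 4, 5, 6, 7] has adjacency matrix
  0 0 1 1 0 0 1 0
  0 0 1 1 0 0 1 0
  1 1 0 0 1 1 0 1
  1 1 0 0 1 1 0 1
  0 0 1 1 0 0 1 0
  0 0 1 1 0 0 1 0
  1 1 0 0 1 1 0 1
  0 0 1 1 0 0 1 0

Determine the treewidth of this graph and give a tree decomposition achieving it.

The largest bag has 4 vertices, giving width 3; this decomposition certifies tw(G) ≤ 3. For the lower bound: the 4 vertex sets {2,7}, {4,6}, {3}, {0} are disjoint, each induces a connected subgraph, and every pair is joined by at least one edge of G. Contracting each set to a single vertex therefore yields K_{4} as a minor, and since treewidth is minor-monotone, tw(G) ≥ tw(K_{4}) = 3. Therefore the treewidth is 3.

Treewidth 3.
One optimal decomposition is:
Bags: B1 = {2, 3, 6, 7}  B2 = {2, 3, 4, 6}  B3 = {0, 2, 3, 6}  B4 = {1, 2, 3, 6}  B5 = {2, 3, 5, 6}
Tree: B1–B2, B2–B3, B3–B4, B4–B5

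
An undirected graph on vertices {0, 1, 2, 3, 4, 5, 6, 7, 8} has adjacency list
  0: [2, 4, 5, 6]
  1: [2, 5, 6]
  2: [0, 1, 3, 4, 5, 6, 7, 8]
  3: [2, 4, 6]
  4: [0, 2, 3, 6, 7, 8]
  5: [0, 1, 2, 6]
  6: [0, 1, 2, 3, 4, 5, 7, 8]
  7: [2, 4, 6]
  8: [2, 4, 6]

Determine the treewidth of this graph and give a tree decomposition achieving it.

Treewidth 3.
Bags: B1 = {0, 2, 4, 6}  B2 = {2, 3, 4, 6}  B3 = {0, 2, 5, 6}  B4 = {1, 2, 5, 6}  B5 = {2, 4, 6, 7}  B6 = {2, 4, 6, 8}
Tree: B1–B2, B1–B3, B3–B4, B2–B5, B5–B6

Each bag holds 4 vertices, so the decomposition has width 3, which upper-bounds the treewidth. Conversely, {1, 2, 5, 6} is a clique of size 4, and the vertices of any clique must share a bag in every tree decomposition; so some bag has ≥ 4 vertices and tw(G) ≥ 3. Combining the bounds, tw(G) = 3.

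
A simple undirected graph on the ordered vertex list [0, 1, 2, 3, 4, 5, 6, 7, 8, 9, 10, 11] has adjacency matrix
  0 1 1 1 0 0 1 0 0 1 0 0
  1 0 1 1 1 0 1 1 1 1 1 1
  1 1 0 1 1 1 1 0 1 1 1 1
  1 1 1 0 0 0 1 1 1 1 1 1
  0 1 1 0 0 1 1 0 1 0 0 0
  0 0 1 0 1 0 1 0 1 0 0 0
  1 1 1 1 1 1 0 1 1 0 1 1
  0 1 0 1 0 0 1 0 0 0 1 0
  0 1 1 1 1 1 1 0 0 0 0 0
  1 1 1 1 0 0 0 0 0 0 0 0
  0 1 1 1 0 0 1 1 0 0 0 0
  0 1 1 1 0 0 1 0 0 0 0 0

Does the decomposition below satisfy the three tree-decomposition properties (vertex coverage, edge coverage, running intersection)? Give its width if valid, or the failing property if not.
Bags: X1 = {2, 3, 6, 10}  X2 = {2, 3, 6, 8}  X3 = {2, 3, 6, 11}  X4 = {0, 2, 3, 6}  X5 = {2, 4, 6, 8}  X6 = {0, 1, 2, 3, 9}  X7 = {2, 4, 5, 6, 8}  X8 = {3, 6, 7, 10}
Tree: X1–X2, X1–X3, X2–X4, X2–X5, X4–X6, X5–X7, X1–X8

No — edge (10,1) lies in no bag.

A tree decomposition must satisfy three properties: every vertex lies in some bag; for every edge, both endpoints lie together in some bag; and for every vertex, the bags containing it form a connected subtree. Here edge (10,1) lies in no bag, so the decomposition is invalid.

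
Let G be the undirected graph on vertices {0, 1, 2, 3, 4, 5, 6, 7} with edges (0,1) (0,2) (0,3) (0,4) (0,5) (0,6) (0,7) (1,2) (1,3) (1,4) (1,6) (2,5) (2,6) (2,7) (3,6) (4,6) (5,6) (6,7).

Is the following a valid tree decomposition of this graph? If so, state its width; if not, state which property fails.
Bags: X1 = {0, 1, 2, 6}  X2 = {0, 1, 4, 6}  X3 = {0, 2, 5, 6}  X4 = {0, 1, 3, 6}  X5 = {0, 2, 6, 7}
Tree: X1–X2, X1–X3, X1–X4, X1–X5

Every vertex of G appears in some bag (union = {0, 1, 2, 3, 4, 5, 6, 7}); every edge is covered by a bag; and for each vertex v the set of bags containing v is connected in the bag tree. The decomposition is therefore valid. The largest bag has 4 vertices, so the width is 3.

Yes; width 3.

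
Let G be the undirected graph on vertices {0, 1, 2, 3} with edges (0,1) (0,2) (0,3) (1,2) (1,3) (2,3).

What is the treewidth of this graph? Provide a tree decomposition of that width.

Treewidth 3.
One such decomposition:
Bags: B1 = {0, 1, 2, 3}
Tree: (single bag)

With just one bag of size 4, the width is 4 − 1 = 3, so tw(G) ≤ 3. For the lower bound, the 4 vertices {0, 1, 2, 3} are pairwise adjacent, and any tree decomposition puts a clique entirely inside one bag — forcing width ≥ 3. Therefore the treewidth is 3.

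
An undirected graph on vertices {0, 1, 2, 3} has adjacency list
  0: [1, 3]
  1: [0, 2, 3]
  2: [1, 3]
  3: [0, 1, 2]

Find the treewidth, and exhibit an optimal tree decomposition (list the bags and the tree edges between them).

Treewidth 2.
One optimal decomposition is:
Bags: B1 = {0, 1, 3}  B2 = {1, 2, 3}
Tree: B1–B2

The largest bag has 3 vertices, giving width 2; this decomposition certifies tw(G) ≤ 2. Conversely, {0, 1, 3} is a clique of size 3, and the vertices of any clique must share a bag in every tree decomposition; so some bag has ≥ 3 vertices and tw(G) ≥ 2. Therefore the treewidth is 2.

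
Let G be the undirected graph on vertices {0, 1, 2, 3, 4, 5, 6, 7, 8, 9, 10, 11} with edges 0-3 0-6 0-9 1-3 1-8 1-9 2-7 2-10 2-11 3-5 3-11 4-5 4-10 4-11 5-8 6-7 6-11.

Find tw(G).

A width-3 tree decomposition is:
Bags: B1 = {2, 6, 7, 10}  B2 = {2, 6, 10, 11}  B3 = {4, 6, 10, 11}  B4 = {0, 4, 6, 11}  B5 = {0, 3, 4, 11}  B6 = {0, 3, 4, 5}  B7 = {0, 3, 5, 9}  B8 = {1, 3, 5, 9}  B9 = {1, 5, 8, 9}
Tree: B1–B2, B2–B3, B3–B4, B4–B5, B5–B6, B6–B7, B7–B8, B8–B9
Each bag holds 4 vertices, so the decomposition has width 3, which upper-bounds the treewidth. For the lower bound: the 4 vertex sets {2,7,10}, {6}, {11}, {0,3,4,5} are disjoint, each induces a connected subgraph, and every pair is joined by at least one edge of G. Contracting each set to a single vertex therefore yields K_{4} as a minor, and since treewidth is minor-monotone, tw(G) ≥ tw(K_{4}) = 3. Combining the bounds, tw(G) = 3.

3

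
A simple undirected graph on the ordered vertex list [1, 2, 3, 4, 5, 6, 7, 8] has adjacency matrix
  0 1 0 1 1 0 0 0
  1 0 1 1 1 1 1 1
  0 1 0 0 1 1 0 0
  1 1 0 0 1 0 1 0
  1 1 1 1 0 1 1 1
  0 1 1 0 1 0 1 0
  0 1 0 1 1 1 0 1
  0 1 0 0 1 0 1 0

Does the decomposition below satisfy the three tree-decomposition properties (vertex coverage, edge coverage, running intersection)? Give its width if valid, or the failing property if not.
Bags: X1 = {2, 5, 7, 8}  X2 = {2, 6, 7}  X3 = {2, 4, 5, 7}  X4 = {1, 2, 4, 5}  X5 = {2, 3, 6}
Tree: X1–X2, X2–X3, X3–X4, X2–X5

No — edge (5,6) lies in no bag.

A tree decomposition must satisfy three properties: every vertex lies in some bag; for every edge, both endpoints lie together in some bag; and for every vertex, the bags containing it form a connected subtree. Here edge (5,6) lies in no bag, so the decomposition is invalid.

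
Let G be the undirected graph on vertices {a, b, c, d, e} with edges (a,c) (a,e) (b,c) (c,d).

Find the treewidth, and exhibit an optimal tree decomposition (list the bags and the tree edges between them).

Every bag has size at most 2, so the width is 2 − 1 = 1 and tw(G) ≤ 1. Any graph with an edge has treewidth ≥ 1, and G has the edge c–a. The upper and lower bounds meet at 1, so that is the treewidth.

Treewidth 1.
Bags: B1 = {a, c}  B2 = {c, d}  B3 = {a, e}  B4 = {b, c}
Tree: B1–B2, B1–B3, B1–B4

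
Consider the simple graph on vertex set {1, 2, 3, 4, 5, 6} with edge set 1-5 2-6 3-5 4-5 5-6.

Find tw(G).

1

A width-1 tree decomposition is:
Bags: B1 = {3, 5}  B2 = {4, 5}  B3 = {5, 6}  B4 = {2, 6}  B5 = {1, 5}
Tree: B1–B2, B2–B3, B3–B4, B3–B5
Every bag has size at most 2, so the width is 2 − 1 = 1 and tw(G) ≤ 1. G has an edge, so its treewidth is at least 1. Combining the bounds, tw(G) = 1.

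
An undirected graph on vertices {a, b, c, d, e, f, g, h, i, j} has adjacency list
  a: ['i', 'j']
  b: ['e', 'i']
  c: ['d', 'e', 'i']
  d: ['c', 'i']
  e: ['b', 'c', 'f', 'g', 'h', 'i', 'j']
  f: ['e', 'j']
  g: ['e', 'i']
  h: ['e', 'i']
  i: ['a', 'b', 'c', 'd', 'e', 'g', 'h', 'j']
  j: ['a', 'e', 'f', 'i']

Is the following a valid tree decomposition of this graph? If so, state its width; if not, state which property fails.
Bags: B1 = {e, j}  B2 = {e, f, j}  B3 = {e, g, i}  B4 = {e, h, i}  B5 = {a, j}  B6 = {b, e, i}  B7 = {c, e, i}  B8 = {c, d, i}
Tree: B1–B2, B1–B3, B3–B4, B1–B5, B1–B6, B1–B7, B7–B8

A tree decomposition must satisfy three properties: every vertex lies in some bag; for every edge, both endpoints lie together in some bag; and for every vertex, the bags containing it form a connected subtree. Here edge (i,j) lies in no bag, so the decomposition is invalid.

No — edge (i,j) lies in no bag.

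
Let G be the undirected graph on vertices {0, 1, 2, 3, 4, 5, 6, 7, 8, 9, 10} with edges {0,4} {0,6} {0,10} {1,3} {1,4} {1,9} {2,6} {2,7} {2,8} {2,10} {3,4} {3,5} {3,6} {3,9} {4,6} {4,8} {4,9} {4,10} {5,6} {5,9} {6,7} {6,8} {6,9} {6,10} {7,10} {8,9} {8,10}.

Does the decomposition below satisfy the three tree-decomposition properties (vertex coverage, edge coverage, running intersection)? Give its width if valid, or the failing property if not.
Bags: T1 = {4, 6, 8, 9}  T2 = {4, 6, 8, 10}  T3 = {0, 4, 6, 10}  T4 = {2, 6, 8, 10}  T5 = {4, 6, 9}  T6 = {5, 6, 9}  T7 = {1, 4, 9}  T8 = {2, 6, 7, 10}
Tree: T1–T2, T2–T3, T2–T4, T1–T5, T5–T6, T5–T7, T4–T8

No — vertex 3 appears in no bag.

A tree decomposition must satisfy three properties: every vertex lies in some bag; for every edge, both endpoints lie together in some bag; and for every vertex, the bags containing it form a connected subtree. Here vertex 3 appears in no bag, so the decomposition is invalid.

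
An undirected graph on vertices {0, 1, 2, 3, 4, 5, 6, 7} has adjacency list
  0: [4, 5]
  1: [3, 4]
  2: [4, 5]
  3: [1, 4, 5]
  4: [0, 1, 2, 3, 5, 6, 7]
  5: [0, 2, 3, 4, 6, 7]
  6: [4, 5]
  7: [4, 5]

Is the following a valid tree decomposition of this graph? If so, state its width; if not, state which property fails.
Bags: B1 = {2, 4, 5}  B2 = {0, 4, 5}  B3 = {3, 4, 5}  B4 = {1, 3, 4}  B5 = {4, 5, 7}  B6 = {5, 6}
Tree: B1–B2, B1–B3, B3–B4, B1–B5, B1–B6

A tree decomposition must satisfy three properties: every vertex lies in some bag; for every edge, both endpoints lie together in some bag; and for every vertex, the bags containing it form a connected subtree. Here edge (4,6) lies in no bag, so the decomposition is invalid.

No — edge (4,6) lies in no bag.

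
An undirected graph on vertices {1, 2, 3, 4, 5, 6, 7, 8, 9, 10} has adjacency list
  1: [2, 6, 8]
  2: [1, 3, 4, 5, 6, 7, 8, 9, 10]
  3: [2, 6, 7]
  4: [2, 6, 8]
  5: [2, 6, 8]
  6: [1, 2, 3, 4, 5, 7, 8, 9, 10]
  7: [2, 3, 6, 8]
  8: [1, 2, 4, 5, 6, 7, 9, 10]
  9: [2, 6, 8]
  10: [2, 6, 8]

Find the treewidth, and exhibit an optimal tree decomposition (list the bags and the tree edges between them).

The largest bag has 4 vertices, giving width 3; this decomposition certifies tw(G) ≤ 3. On the other hand G contains the 4-clique {1, 2, 6, 8}. A clique must lie in a single bag of any decomposition, so no decomposition can have width below 3. Hence tw(G) = 3 exactly.

Treewidth 3.
One such decomposition:
Bags: B1 = {2, 4, 6, 8}  B2 = {1, 2, 6, 8}  B3 = {2, 6, 8, 9}  B4 = {2, 6, 7, 8}  B5 = {2, 5, 6, 8}  B6 = {2, 3, 6, 7}  B7 = {2, 6, 8, 10}
Tree: B1–B2, B2–B3, B2–B4, B2–B5, B4–B6, B4–B7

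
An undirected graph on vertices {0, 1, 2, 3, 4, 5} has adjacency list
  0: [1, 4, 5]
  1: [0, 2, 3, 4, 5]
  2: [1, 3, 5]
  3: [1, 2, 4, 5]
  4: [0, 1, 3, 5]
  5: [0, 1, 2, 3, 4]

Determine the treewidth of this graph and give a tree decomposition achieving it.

The largest bag has 4 vertices, giving width 3; this decomposition certifies tw(G) ≤ 3. For the lower bound, the 4 vertices {0, 1, 4, 5} are pairwise adjacent, and any tree decomposition puts a clique entirely inside one bag — forcing width ≥ 3. Hence tw(G) = 3 exactly.

Treewidth 3.
One optimal decomposition is:
Bags: B1 = {0, 1, 4, 5}  B2 = {1, 3, 4, 5}  B3 = {1, 2, 3, 5}
Tree: B1–B2, B2–B3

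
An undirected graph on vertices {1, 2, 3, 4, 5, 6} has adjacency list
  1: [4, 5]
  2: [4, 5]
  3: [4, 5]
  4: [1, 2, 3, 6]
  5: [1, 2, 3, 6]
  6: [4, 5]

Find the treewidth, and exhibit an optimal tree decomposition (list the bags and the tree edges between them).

Treewidth 2.
One optimal decomposition is:
Bags: B1 = {4, 5, 6}  B2 = {1, 4, 5}  B3 = {3, 4, 5}  B4 = {2, 4, 5}
Tree: B1–B2, B2–B3, B3–B4

Every bag has size at most 3, so the width is 3 − 1 = 2 and tw(G) ≤ 2. Since 4–6–5–1–4 is a cycle in G, G is not acyclic. Forests are exactly the graphs of treewidth ≤ 1, so tw(G) ≥ 2. The upper and lower bounds meet at 2, so that is the treewidth.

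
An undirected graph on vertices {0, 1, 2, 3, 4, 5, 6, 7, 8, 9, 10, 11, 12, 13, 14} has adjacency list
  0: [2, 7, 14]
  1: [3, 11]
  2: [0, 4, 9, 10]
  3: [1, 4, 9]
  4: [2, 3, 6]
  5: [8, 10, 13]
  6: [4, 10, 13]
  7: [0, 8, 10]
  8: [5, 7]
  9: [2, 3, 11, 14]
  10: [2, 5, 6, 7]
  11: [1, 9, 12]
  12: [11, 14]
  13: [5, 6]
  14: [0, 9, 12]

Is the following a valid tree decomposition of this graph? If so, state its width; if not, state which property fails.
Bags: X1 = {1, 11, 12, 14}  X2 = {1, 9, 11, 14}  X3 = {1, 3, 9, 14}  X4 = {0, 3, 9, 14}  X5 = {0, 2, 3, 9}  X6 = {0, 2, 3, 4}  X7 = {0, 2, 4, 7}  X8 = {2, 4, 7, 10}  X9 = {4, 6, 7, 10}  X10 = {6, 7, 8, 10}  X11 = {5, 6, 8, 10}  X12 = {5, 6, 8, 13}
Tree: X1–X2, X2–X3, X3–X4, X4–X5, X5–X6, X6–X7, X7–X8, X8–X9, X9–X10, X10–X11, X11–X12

Yes; width 3.

Every vertex of G appears in some bag (union = {0, 1, 2, 3, 4, 5, 6, 7, 8, 9, 10, 11, 12, 13, 14}); every edge is covered by a bag; and for each vertex v the set of bags containing v is connected in the bag tree. The decomposition is therefore valid. The largest bag has 4 vertices, so the width is 3.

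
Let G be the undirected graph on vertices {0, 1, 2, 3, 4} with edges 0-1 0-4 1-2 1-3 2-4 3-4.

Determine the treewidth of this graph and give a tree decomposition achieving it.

The largest bag has 3 vertices, giving width 2; this decomposition certifies tw(G) ≤ 2. The edges 3–4–0–1–3 form a cycle, so G is not a tree and its treewidth is at least 2. Therefore the treewidth is 2.

Treewidth 2.
One such decomposition:
Bags: B1 = {1, 3, 4}  B2 = {0, 1, 4}  B3 = {1, 2, 4}
Tree: B1–B2, B2–B3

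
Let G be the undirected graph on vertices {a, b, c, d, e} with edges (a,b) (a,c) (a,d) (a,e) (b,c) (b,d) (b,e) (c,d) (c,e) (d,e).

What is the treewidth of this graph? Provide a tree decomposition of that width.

Treewidth 4.
Bags: B1 = {a, b, c, d, e}
Tree: (single bag)

With just one bag of size 5, the width is 5 − 1 = 4, so tw(G) ≤ 4. On the other hand G contains the 5-clique {a, b, c, d, e}. A clique must lie in a single bag of any decomposition, so no decomposition can have width below 4. The upper and lower bounds meet at 4, so that is the treewidth.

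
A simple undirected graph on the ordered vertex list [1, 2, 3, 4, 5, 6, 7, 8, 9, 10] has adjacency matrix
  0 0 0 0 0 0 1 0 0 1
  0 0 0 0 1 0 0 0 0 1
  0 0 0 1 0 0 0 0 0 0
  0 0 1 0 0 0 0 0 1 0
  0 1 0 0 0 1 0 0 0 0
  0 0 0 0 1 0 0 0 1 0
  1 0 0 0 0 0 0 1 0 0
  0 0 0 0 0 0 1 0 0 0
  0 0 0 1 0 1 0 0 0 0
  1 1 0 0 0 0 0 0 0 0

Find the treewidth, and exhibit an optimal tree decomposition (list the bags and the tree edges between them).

Treewidth 1.
One such decomposition:
Bags: B1 = {7, 8}  B2 = {1, 7}  B3 = {1, 10}  B4 = {2, 10}  B5 = {2, 5}  B6 = {5, 6}  B7 = {6, 9}  B8 = {4, 9}  B9 = {3, 4}
Tree: B1–B2, B2–B3, B3–B4, B4–B5, B5–B6, B6–B7, B7–B8, B8–B9

The largest bag has 2 vertices, giving width 1; this decomposition certifies tw(G) ≤ 1. G has an edge, so its treewidth is at least 1. Therefore the treewidth is 1.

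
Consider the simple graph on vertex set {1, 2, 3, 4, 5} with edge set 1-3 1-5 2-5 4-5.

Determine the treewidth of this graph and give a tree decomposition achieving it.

The largest bag has 2 vertices, giving width 1; this decomposition certifies tw(G) ≤ 1. G has an edge, so its treewidth is at least 1. The upper and lower bounds meet at 1, so that is the treewidth.

Treewidth 1.
One such decomposition:
Bags: B1 = {4, 5}  B2 = {1, 5}  B3 = {1, 3}  B4 = {2, 5}
Tree: B1–B2, B2–B3, B1–B4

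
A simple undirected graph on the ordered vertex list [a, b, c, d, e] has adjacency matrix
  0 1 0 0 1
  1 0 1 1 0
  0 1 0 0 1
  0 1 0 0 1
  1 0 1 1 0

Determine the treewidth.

2

A width-2 tree decomposition is:
Bags: B1 = {a, b, e}  B2 = {b, d, e}  B3 = {b, c, e}
Tree: B1–B2, B2–B3
The largest bag has 3 vertices, giving width 2; this decomposition certifies tw(G) ≤ 2. For the lower bound, G contains the cycle a–e–d–b–a, so G is not a forest; only forests have treewidth ≤ 1, hence tw(G) ≥ 2. Therefore the treewidth is 2.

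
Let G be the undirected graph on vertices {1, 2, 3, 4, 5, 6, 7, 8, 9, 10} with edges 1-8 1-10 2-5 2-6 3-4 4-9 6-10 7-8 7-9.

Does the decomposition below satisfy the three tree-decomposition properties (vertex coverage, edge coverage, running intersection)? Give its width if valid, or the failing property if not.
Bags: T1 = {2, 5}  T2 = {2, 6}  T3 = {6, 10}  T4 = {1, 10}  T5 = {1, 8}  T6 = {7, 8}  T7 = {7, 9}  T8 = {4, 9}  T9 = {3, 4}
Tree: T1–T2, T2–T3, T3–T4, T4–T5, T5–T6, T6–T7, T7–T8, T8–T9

Yes; width 1.

Checking the three conditions: (i) the bags cover all of {1, 2, 3, 4, 5, 6, 7, 8, 9, 10}; (ii) for each edge, some bag contains both endpoints; (iii) the bags containing any fixed vertex form a subtree. All hold, so the decomposition is valid with width 2 − 1 = 1.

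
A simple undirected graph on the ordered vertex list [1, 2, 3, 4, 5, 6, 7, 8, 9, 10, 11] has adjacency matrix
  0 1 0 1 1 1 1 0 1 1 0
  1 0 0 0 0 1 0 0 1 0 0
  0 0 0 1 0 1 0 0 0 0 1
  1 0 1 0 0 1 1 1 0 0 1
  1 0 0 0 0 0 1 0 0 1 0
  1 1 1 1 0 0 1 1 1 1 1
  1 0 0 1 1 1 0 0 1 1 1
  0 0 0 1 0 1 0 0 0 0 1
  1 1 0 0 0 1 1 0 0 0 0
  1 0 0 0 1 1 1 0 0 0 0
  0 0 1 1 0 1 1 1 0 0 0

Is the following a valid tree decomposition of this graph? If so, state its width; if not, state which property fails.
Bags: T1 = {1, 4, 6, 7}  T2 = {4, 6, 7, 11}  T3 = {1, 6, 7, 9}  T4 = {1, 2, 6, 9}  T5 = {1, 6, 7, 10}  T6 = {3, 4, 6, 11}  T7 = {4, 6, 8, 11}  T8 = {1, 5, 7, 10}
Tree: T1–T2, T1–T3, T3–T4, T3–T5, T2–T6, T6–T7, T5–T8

Yes; width 3.

Checking the three conditions: (i) the bags cover all of {1, 2, 3, 4, 5, 6, 7, 8, 9, 10, 11}; (ii) for each edge, some bag contains both endpoints; (iii) the bags containing any fixed vertex form a subtree. All hold, so the decomposition is valid with width 4 − 1 = 3.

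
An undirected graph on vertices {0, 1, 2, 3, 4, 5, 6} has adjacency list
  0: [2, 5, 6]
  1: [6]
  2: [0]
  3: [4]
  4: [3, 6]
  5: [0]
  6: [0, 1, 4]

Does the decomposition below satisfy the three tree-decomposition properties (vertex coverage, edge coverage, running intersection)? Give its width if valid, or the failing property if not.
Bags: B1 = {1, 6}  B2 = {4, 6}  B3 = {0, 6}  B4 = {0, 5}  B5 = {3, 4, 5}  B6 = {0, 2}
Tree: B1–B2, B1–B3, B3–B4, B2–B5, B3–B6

No — bags containing vertex 5 are not connected in the tree.

A tree decomposition must satisfy three properties: every vertex lies in some bag; for every edge, both endpoints lie together in some bag; and for every vertex, the bags containing it form a connected subtree. Here bags containing vertex 5 are not connected in the tree, so the decomposition is invalid.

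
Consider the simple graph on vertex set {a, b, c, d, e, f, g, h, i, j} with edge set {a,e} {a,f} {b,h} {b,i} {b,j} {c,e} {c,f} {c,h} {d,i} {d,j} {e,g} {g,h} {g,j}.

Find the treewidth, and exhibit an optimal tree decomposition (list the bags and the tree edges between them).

The largest bag has 3 vertices, giving width 2; this decomposition certifies tw(G) ≤ 2. The edges f–a–e–c–f form a cycle, so G is not a tree and its treewidth is at least 2. Combining the bounds, tw(G) = 2.

Treewidth 2.
One such decomposition:
Bags: B1 = {a, c, f}  B2 = {a, c, e}  B3 = {c, e, h}  B4 = {e, g, h}  B5 = {b, g, h}  B6 = {b, g, j}  B7 = {b, i, j}  B8 = {d, i, j}
Tree: B1–B2, B2–B3, B3–B4, B4–B5, B5–B6, B6–B7, B7–B8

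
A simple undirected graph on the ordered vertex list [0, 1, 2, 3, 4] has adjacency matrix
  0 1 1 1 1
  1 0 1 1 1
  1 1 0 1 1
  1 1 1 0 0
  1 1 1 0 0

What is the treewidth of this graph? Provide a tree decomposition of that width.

Each bag holds 4 vertices, so the decomposition has width 3, which upper-bounds the treewidth. For the lower bound, the 4 vertices {0, 1, 2, 3} are pairwise adjacent, and any tree decomposition puts a clique entirely inside one bag — forcing width ≥ 3. Hence tw(G) = 3 exactly.

Treewidth 3.
Bags: B1 = {0, 1, 2, 3}  B2 = {0, 1, 2, 4}
Tree: B1–B2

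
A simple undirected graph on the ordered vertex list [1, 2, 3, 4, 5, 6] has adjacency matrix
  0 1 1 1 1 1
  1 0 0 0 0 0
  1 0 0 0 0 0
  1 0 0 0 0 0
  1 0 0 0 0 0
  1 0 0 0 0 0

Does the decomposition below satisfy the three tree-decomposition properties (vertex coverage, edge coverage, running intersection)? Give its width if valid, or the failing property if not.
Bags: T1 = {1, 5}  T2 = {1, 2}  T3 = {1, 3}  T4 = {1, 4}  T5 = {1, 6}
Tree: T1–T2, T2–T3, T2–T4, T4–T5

Vertex coverage: the bags together contain {1, 2, 3, 4, 5, 6}, the full vertex set. Edge coverage: each edge of G has both endpoints in at least one bag. Running intersection: for every vertex, the bags containing it form a connected subtree. All three properties hold, so this is a valid tree decomposition of width max|bag| − 1 = 1, and hence tw(G) ≤ 1.

Yes; width 1.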